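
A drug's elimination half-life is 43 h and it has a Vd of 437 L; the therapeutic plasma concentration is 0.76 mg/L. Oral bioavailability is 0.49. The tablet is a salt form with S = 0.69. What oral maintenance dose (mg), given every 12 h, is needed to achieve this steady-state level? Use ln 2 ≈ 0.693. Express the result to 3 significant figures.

190 mg

k = 0.693/43 = 0.01612 h⁻¹, so CL = k·Vd = 0.01612 × 437.0 = 7.044 L/h
D = CL × Css × τ / F / S = 7.044 × 0.76 × 12 / 0.49 / 0.69 = 190.0 mg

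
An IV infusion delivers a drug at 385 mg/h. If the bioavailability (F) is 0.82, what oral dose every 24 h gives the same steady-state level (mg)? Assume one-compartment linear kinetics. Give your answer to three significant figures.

To maintain the same Css, the systemic dosing rate must be unchanged: F·D/τ = infusion rate.
D = rate × τ / F = 385 × 24 / 0.82 = 11270 mg

11300 mg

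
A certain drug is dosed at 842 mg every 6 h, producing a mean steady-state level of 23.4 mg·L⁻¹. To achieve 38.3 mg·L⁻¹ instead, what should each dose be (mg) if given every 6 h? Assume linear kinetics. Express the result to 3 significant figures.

1380 mg

For first-order elimination, Css ∝ F·D/(CL·τ); F and CL are unchanged, so Css ∝ D/τ.
D₂ = D₁ × (Css,target / Css,current) = 842 × 38.3/23.4 = 1378 mg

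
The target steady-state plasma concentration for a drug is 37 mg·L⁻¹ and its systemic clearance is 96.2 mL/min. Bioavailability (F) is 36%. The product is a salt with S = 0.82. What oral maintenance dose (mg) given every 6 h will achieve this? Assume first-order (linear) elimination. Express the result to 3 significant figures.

CL = 96.2 mL/min = 96.2 × 0.06 = 5.772 L/h
D = CL × Css × τ / F / S = 5.772 × 37 × 6 / 0.36 / 0.82 = 4341 mg

4340 mg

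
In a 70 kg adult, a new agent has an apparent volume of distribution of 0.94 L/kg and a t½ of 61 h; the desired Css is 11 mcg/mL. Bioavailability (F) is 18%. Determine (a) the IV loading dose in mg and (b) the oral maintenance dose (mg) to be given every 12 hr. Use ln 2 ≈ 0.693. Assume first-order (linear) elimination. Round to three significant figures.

Total Vd = 0.94 × 70 = 65.80 L
LD = Vd × C = 65.80 × 11 = 723.8 mg
CL = 0.693 × Vd / t½ = 0.693 × 65.80 / 61 = 0.7475 L/h
D = CL × Css × τ / F = 0.7475 × 11 × 12 / 0.18 = 548.2 mg

(a) 724 mg; (b) 548 mg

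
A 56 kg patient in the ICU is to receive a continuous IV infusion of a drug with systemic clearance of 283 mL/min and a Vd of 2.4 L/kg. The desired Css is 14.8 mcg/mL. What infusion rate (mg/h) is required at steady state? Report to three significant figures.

251 mg/h

CL = 283 mL/min = 283 × 0.06 = 16.98 L/h
R₀ = 16.98 × 14.8 = 251.3 mg/h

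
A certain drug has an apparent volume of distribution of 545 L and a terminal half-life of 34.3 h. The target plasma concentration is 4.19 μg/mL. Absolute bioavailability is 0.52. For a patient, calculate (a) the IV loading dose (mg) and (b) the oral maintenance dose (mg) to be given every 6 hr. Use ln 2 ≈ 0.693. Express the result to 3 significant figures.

LD = Vd × C = 545.0 × 4.19 = 2284 mg
CL = 0.693 × Vd / t½ = 0.693 × 545.0 / 34.3 = 11.01 L/h
D = CL × Css × τ / F = 11.01 × 4.19 × 6 / 0.52 = 532.3 mg

(a) 2280 mg; (b) 532 mg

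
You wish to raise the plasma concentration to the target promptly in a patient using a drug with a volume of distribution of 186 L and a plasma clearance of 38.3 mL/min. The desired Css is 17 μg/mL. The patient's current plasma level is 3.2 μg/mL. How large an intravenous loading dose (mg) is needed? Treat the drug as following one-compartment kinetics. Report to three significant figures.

2570 mg

Loading dose depends on Vd (not clearance): it fills the distribution volume.
Concentration deficit ΔC = 17 − 3.2 = 13.80 mg/L
LD = Vd × ΔC = 186.0 × 13.80 = 2567 mg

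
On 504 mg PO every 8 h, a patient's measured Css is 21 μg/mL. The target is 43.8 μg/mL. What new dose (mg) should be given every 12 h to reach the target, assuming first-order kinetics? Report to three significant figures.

1580 mg

For first-order elimination, Css ∝ F·D/(CL·τ); F and CL are unchanged, so Css ∝ D/τ.
D₂ = D₁ × (Css,target / Css,current) × (τ₂/τ₁) = 504 × (43.8/21) × (12/8) = 1577 mg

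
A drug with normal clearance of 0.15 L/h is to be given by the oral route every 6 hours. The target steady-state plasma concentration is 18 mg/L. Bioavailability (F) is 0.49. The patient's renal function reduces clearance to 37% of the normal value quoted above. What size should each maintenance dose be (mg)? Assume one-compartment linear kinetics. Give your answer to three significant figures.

Patient clearance = 0.37 × 0.1500 = 0.05550 L/h
At steady state, dose per interval replaces the amount cleared in that interval: F·D/τ = CL·Css.
D = CL × Css × τ / F = 0.05550 × 18 × 6 / 0.49 = 12.23 mg

12.2 mg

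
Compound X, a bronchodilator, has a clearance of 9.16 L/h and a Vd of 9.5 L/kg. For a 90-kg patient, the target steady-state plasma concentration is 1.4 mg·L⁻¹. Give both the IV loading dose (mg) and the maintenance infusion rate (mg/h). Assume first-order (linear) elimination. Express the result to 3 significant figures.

Vd = 9.5 L/kg × 90 kg = 855.0 L
Loading: fill Vd to C_target → 855.0 L × 1.4 mg/L = 1197 mg
Infusion rate = 9.160 L/h × 1.4 mg/L = 12.82 mg/h

(a) 1200 mg; (b) 12.8 mg/h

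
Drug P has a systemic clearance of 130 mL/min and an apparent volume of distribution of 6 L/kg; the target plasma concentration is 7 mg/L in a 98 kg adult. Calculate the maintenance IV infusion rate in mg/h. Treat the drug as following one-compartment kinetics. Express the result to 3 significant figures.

54.6 mg/h

CL = 130 mL/min = 130 × 0.06 = 7.800 L/h
At steady state, infusion rate equals elimination rate: rate in = CL × Css.
Infusion rate = CL · Css = 7.800 L/h × 7 mg/L = 54.60 mg/h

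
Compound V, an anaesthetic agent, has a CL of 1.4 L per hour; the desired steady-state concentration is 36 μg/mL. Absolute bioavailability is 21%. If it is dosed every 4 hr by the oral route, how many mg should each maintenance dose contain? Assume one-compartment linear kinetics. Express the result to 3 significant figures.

At steady state, dose per interval replaces the amount cleared in that interval: F·D/τ = CL·Css.
D = CL × Css × τ / F = 1.400 × 36 × 4 / 0.21 = 960.0 mg

960 mg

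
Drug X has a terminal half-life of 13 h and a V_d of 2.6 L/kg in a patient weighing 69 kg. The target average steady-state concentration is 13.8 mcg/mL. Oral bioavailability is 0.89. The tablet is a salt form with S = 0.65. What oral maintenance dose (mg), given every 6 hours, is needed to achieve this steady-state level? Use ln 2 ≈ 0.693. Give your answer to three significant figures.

Vd(total) = 69 kg × 2.6 L/kg = 179.4 L
k = 0.693/13 = 0.05331 h⁻¹, so CL = k·Vd = 0.05331 × 179.4 = 9.564 L/h
D = CL × Css × τ / F / S = 9.564 × 13.8 × 6 / 0.89 / 0.65 = 1369 mg

1370 mg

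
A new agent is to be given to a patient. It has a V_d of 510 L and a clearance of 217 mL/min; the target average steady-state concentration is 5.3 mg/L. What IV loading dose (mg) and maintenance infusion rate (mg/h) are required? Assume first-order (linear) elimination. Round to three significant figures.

(a) 2700 mg; (b) 69.0 mg/h

LD = Vd · C_target = 510.0 × 5.3 = 2703 mg
CL = 217 mL/min = 217 × 0.06 = 13.02 L/h
Maintenance: replace elimination → rate = CL × Css = 13.02 × 5.3 = 69.01 mg/h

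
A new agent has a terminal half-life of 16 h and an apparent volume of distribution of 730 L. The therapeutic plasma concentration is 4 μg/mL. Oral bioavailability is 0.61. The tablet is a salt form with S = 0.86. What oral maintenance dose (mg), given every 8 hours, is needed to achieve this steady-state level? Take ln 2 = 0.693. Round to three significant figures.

1930 mg

k = 0.693/16 = 0.04331 h⁻¹, so CL = k·Vd = 0.04331 × 730.0 = 31.62 L/h
D = CL × Css × τ / F / S = 31.62 × 4 × 8 / 0.61 / 0.86 = 1929 mg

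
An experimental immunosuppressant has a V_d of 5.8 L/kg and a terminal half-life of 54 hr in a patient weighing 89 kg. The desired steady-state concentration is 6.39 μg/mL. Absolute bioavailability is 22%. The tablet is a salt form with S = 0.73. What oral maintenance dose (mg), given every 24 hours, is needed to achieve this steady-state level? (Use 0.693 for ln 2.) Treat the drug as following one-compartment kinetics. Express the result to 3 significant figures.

6330 mg

Vd(total) = 89 kg × 5.8 L/kg = 516.2 L
CL = ln 2 · Vd / t½ = 0.693 × 516.2 / 54 = 6.625 L/h
D = CL × Css × τ / F / S = 6.625 × 6.39 × 24 / 0.22 / 0.73 = 6326 mg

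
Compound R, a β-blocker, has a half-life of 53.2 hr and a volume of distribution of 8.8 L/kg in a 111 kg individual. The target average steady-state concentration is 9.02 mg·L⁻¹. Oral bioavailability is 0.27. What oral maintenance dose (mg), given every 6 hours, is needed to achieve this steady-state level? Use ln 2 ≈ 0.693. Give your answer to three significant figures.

2550 mg

Vd = 8.8 L/kg × 111 kg = 976.8 L
CL = ln 2 · Vd / t½ = 0.693 × 976.8 / 53.2 = 12.72 L/h
D = CL × Css × τ / F = 12.72 × 9.02 × 6 / 0.27 = 2550 mg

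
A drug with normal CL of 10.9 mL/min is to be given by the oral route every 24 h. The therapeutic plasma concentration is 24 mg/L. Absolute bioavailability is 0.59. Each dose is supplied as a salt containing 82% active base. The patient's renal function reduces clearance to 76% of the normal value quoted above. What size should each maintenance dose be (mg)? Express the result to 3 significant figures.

CL = 10.9 mL/min = 10.9 × 0.06 = 0.6540 L/h
Patient clearance = 0.76 × 0.6540 = 0.4970 L/h
At steady state, dose per interval replaces the amount cleared in that interval: F·S·D/τ = CL·Css.
D = CL × Css × τ / F / S = 0.4970 × 24 × 24 / 0.59 / 0.82 = 591.7 mg

592 mg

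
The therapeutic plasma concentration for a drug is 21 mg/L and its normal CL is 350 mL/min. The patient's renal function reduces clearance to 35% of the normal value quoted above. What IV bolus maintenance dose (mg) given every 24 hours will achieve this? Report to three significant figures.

CL = 350 mL/min × 60/1000 = 21.00 L/h
Patient clearance = 0.35 × 21.00 = 7.350 L/h
D = CL × Css × τ = 7.350 × 21 × 24 = 3704 mg

3700 mg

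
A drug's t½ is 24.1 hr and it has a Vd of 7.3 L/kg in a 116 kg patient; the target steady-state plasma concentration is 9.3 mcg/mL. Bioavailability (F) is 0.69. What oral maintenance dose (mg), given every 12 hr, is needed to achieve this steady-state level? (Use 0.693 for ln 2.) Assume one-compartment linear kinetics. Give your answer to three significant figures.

Vd(total) = 116 kg × 7.3 L/kg = 846.8 L
k = 0.693/24.1 = 0.02876 h⁻¹, so CL = k·Vd = 0.02876 × 846.8 = 24.35 L/h
D = CL × Css × τ / F = 24.35 × 9.3 × 12 / 0.69 = 3938 mg

3940 mg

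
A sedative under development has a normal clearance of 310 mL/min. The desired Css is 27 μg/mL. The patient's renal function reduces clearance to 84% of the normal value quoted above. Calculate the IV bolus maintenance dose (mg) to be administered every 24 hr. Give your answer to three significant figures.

CL = 310 mL/min = 310 × 0.06 = 18.60 L/h
Patient clearance = 0.84 × 18.60 = 15.62 L/h
At steady state, dose per interval replaces the amount cleared in that interval: D/τ = CL·Css.
D = CL × Css × τ = 15.62 × 27 × 24 = 10120 mg

10100 mg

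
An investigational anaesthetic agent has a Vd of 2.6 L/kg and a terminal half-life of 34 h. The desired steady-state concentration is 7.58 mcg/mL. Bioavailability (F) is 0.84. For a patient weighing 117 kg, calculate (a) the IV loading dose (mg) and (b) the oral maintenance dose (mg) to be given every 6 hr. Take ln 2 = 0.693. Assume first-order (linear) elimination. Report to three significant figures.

Total Vd = 2.6 × 117 = 304.2 L
LD = Vd × C = 304.2 × 7.58 = 2306 mg
CL = 0.693 × Vd / t½ = 0.693 × 304.2 / 34 = 6.200 L/h
D = CL × Css × τ / F = 6.200 × 7.58 × 6 / 0.84 = 335.7 mg

(a) 2310 mg; (b) 336 mg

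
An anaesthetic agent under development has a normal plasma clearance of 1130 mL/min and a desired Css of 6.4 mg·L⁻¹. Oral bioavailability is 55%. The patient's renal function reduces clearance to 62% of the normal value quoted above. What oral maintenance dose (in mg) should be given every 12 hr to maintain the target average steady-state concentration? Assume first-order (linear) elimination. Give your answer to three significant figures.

CL = 1130 mL/min × 60/1000 = 67.80 L/h
Patient clearance = 0.62 × 67.80 = 42.04 L/h
D = CL × Css × τ / F = 42.04 × 6.4 × 12 / 0.55 = 5870 mg

5870 mg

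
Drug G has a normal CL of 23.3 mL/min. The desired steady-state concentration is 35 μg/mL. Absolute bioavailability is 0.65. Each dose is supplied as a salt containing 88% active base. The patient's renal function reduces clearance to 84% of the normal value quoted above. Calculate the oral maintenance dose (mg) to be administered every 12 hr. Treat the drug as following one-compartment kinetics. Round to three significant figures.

862 mg

CL = 23.3 mL/min × 60/1000 = 1.398 L/h
Patient clearance = 0.84 × 1.398 = 1.174 L/h
D = CL × Css × τ / F / S = 1.174 × 35 × 12 / 0.65 / 0.88 = 862.0 mg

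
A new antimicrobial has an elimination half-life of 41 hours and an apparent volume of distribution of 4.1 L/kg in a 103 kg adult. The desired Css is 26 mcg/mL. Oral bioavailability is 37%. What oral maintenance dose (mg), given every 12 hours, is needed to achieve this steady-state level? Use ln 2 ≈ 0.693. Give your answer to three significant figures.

6020 mg

Total Vd = 4.1 × 103 = 422.3 L
CL = ln 2 · Vd / t½ = 0.693 × 422.3 / 41 = 7.138 L/h
D = CL × Css × τ / F = 7.138 × 26 × 12 / 0.37 = 6019 mg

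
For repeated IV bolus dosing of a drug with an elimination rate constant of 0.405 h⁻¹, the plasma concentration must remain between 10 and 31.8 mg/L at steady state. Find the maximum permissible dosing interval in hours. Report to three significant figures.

2.86 h

Between IV bolus doses, concentration decays as C = C₀·e^(−kτ), so C_peak/C_trough = e^(kτ).
τ_max = ln(C_peak/C_trough) / k = ln(31.8/10) / 0.4050 = 1.157 / 0.4050 = 2.857 h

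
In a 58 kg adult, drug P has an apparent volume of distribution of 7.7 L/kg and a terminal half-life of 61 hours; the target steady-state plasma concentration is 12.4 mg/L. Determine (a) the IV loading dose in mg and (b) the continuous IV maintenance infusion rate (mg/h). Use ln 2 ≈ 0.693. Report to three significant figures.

Vd(total) = 58 kg × 7.7 L/kg = 446.6 L
LD = Vd × C = 446.6 × 12.4 = 5538 mg
CL = 0.693 × Vd / t½ = 0.693 × 446.6 / 61 = 5.074 L/h
Infusion rate = CL × Css = 5.074 × 12.4 = 62.92 mg/h

(a) 5540 mg; (b) 62.9 mg/h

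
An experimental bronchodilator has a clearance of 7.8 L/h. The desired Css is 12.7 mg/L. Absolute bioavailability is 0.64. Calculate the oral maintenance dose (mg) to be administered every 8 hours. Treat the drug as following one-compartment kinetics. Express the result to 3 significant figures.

1240 mg

At steady state, dose per interval replaces the amount cleared in that interval: F·D/τ = CL·Css.
D = CL × Css × τ / F = 7.800 × 12.7 × 8 / 0.64 = 1238 mg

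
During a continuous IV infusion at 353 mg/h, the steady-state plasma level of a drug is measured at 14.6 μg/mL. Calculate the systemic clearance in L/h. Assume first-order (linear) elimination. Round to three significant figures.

24.2 L/h

At steady state, infusion rate = CL × Css, so CL = rate / Css.
CL = 353 / 14.6 = 24.18 L/h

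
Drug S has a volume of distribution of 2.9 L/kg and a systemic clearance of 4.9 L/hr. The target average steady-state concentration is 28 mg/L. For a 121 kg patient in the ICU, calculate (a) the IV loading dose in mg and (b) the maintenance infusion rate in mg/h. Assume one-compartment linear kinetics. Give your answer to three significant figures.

Vd(total) = 121 kg × 2.9 L/kg = 350.9 L
Loading: fill Vd to C_target → 350.9 L × 28 mg/L = 9825 mg
Infusion rate = 4.900 L/h × 28 mg/L = 137.2 mg/h

(a) 9830 mg; (b) 137 mg/h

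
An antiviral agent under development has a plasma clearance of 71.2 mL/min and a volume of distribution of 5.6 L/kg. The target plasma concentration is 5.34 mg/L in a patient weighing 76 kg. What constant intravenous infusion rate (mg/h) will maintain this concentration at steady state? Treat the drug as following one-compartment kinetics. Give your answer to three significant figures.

22.8 mg/h

Convert clearance: 71.2 mL/min × 60 min/h ÷ 1000 mL/L = 4.272 L/h
Maintenance depends on clearance, not Vd — rate in must match rate out.
Rate = CL × Css = 4.272 × 5.34 = 22.81 mg/h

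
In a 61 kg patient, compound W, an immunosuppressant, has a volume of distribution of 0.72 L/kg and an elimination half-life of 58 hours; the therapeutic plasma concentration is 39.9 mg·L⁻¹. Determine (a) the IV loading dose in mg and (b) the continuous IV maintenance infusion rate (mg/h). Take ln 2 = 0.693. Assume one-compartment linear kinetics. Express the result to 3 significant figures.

(a) 1750 mg; (b) 20.9 mg/h

Vd(total) = 61 kg × 0.72 L/kg = 43.92 L
LD = Vd × C = 43.92 × 39.9 = 1752 mg
CL = 0.693 × Vd / t½ = 0.693 × 43.92 / 58 = 0.5248 L/h
Infusion rate = CL × Css = 0.5248 × 39.9 = 20.94 mg/h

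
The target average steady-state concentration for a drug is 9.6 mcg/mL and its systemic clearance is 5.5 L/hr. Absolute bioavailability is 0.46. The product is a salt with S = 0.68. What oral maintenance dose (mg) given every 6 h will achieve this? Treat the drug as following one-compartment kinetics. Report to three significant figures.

1010 mg

D = CL × Css × τ / F / S = 5.500 × 9.6 × 6 / 0.46 / 0.68 = 1013 mg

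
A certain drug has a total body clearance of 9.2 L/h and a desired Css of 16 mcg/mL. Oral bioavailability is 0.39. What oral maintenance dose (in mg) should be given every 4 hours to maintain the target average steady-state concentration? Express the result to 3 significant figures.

1510 mg

At steady state, dose per interval replaces the amount cleared in that interval: F·D/τ = CL·Css.
D = CL × Css × τ / F = 9.200 × 16 × 4 / 0.39 = 1510 mg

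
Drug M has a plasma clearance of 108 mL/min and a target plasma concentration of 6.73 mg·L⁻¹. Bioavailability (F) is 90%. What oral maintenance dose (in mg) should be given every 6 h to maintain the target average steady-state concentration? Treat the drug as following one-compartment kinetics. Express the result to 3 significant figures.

291 mg

CL = 108 mL/min = 108 × 0.06 = 6.480 L/h
D = CL × Css × τ / F = 6.480 × 6.73 × 6 / 0.9 = 290.7 mg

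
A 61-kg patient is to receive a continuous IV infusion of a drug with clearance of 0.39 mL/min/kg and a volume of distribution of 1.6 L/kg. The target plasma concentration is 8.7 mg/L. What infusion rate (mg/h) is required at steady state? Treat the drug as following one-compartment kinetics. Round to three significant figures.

12.4 mg/h

CL = 0.39 mL/min/kg × 61 kg = 23.79 mL/min = 23.79 × 60/1000 = 1.427 L/h
Infusion rate = CL · Css = 1.427 L/h × 8.7 mg/L = 12.41 mg/h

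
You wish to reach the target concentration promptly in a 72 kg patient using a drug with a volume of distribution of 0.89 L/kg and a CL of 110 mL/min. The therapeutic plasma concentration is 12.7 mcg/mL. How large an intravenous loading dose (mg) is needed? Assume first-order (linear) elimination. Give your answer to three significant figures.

814 mg

Total Vd = 0.89 × 72 = 64.08 L
LD = Vd × C = 64.08 × 12.70 = 813.8 mg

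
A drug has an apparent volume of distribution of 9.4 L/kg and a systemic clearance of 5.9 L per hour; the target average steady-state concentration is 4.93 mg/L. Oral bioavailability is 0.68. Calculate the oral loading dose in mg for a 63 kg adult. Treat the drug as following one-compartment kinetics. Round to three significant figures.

4290 mg

Vd(total) = 63 kg × 9.4 L/kg = 592.2 L
LD = Vd × C / F = 592.2 × 4.930 / 0.68 = 4293 mg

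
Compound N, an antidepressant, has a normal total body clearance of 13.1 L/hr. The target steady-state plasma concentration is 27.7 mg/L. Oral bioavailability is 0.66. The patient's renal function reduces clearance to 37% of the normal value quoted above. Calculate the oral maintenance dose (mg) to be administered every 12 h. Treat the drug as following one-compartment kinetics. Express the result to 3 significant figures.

2440 mg

Patient clearance = 0.37 × 13.10 = 4.847 L/h
D = CL × Css × τ / F = 4.847 × 27.7 × 12 / 0.66 = 2441 mg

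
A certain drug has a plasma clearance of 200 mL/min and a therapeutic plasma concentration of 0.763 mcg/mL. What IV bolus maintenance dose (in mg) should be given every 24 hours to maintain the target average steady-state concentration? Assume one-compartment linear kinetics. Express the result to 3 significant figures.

220 mg

Convert clearance: 200 mL/min × 60 min/h ÷ 1000 mL/L = 12.00 L/h
D = CL × Css × τ = 12.00 × 0.763 × 24 = 219.7 mg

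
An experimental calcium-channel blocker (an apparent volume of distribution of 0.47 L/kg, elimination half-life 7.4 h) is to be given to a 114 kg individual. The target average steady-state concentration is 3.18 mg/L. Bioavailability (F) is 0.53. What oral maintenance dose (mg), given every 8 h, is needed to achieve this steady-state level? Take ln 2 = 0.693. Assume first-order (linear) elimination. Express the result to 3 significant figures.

241 mg

Vd(total) = 114 kg × 0.47 L/kg = 53.58 L
CL = 0.693 × Vd / t½ = 0.693 × 53.58 / 7.4 = 5.018 L/h
D = CL × Css × τ / F = 5.018 × 3.18 × 8 / 0.53 = 240.9 mg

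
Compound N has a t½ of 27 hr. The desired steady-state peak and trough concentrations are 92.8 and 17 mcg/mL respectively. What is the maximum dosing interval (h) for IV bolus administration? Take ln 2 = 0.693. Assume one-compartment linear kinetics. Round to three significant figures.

k = 0.693 / t½ = 0.693 / 27 = 0.02567 h⁻¹
Between IV bolus doses, concentration decays as C = C₀·e^(−kτ), so C_peak/C_trough = e^(kτ).
τ_max = ln(C_peak/C_trough) / k = ln(92.8/17) / 0.02567 = 1.697 / 0.02567 = 66.11 h

66.1 h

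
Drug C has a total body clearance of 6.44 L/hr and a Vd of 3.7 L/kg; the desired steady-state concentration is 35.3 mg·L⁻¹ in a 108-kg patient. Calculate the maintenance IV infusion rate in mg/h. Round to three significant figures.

At steady state, infusion rate equals elimination rate: rate in = CL × Css.
R₀ = 6.440 × 35.3 = 227.3 mg/h

227 mg/h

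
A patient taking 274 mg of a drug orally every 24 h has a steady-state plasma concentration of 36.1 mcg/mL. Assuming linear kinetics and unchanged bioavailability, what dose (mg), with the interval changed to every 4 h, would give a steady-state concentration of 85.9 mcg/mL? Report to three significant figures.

For first-order elimination, Css ∝ F·D/(CL·τ); F and CL are unchanged, so Css ∝ D/τ.
D₂ = D₁ × (Css,target / Css,current) × (τ₂/τ₁) = 274 × (85.9/36.1) × (4/24) = 108.7 mg

109 mg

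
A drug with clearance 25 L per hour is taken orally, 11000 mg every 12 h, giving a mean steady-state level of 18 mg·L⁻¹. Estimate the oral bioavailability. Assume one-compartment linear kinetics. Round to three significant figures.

F·D/τ = CL·Css at steady state → F = CL·Css·τ / D.
F = 25 × 18 × 12 / 11000 = 0.491

0.491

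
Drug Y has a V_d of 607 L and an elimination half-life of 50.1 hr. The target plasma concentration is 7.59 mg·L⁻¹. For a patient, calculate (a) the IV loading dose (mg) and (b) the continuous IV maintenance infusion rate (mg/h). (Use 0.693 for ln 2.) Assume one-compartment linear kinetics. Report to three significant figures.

LD = Vd × C = 607.0 × 7.59 = 4607 mg
CL = 0.693 × Vd / t½ = 0.693 × 607.0 / 50.1 = 8.396 L/h
Infusion rate = CL × Css = 8.396 × 7.59 = 63.73 mg/h

(a) 4610 mg; (b) 63.7 mg/h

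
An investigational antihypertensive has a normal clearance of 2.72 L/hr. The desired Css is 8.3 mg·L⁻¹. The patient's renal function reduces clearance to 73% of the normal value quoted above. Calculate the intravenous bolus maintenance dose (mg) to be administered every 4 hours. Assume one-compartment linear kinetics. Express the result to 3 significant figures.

Patient clearance = 0.73 × 2.720 = 1.986 L/h
D = CL × Css × τ = 1.986 × 8.3 × 4 = 65.94 mg

65.9 mg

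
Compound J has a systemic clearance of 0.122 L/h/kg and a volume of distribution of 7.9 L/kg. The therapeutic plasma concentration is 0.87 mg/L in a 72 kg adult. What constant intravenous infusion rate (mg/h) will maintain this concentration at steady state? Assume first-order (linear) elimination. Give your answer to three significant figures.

CL = 0.122 L/h/kg × 72 kg = 8.784 L/h
At steady state, infusion rate equals elimination rate: rate in = CL × Css.
Rate = CL × Css = 8.784 × 0.87 = 7.642 mg/h

7.64 mg/h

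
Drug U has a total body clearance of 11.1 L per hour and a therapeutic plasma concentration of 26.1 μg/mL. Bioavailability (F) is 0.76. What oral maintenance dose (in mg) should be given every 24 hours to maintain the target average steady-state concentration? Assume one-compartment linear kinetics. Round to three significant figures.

D = CL × Css × τ / F = 11.10 × 26.1 × 24 / 0.76 = 9149 mg

9150 mg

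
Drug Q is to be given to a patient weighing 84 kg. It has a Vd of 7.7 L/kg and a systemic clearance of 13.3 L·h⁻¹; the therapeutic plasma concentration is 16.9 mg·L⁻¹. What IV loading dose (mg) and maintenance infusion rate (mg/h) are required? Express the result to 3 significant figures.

(a) 10900 mg; (b) 225 mg/h

Vd(total) = 84 kg × 7.7 L/kg = 646.8 L
LD = Vd · C_target = 646.8 × 16.9 = 10930 mg
Infusion rate = 13.30 L/h × 16.9 mg/L = 224.8 mg/h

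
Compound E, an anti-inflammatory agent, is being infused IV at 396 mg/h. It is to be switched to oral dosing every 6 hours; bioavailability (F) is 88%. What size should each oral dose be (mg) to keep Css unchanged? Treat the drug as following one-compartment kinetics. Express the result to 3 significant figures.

To maintain the same Css, the systemic dosing rate must be unchanged: F·D/τ = infusion rate.
D = rate × τ / F = 396 × 6 / 0.88 = 2700 mg

2700 mg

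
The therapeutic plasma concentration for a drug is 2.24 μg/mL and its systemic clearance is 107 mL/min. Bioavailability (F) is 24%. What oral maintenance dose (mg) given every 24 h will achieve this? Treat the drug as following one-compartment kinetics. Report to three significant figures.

CL = 107 mL/min = 107 × 0.06 = 6.420 L/h
D = CL × Css × τ / F = 6.420 × 2.24 × 24 / 0.24 = 1438 mg

1440 mg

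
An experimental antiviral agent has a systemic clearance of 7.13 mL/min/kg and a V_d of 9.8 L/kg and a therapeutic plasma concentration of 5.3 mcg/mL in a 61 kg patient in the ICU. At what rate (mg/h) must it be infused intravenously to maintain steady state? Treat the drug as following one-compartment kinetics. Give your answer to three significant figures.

CL = 7.13 mL/min/kg × 61 kg = 434.9 mL/min = 434.9 × 60/1000 = 26.09 L/h
Vd does not affect the maintenance rate; only clearance governs steady-state input.
Rate = CL × Css = 26.09 × 5.3 = 138.3 mg/h

138 mg/h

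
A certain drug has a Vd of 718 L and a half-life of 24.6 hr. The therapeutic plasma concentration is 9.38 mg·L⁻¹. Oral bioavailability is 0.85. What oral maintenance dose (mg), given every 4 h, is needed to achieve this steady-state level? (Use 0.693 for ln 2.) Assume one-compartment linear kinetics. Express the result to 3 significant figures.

893 mg

CL = 0.693 × Vd / t½ = 0.693 × 718.0 / 24.6 = 20.23 L/h
D = CL × Css × τ / F = 20.23 × 9.38 × 4 / 0.85 = 893.0 mg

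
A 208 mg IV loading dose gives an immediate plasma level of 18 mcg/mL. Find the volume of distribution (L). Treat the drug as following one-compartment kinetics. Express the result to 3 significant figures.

11.6 L

Immediately after an IV bolus, C₀ = Dose / Vd, so Vd = Dose / C₀.
Vd = 208 / 18 = 11.56 L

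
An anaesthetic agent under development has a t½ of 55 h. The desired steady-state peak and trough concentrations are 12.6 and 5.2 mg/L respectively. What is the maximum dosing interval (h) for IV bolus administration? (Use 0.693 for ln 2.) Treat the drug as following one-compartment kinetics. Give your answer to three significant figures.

k = 0.693 / t½ = 0.693 / 55 = 0.01260 h⁻¹
Between IV bolus doses, concentration decays as C = C₀·e^(−kτ), so C_peak/C_trough = e^(kτ).
τ_max = ln(C_peak/C_trough) / k = ln(12.6/5.2) / 0.01260 = 0.8850 / 0.01260 = 70.24 h

70.2 h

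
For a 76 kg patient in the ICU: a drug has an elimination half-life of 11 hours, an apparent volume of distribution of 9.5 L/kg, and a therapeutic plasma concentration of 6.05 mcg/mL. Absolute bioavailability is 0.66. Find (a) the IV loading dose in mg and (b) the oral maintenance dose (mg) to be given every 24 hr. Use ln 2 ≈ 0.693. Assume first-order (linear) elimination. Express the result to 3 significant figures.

(a) 4370 mg; (b) 10000 mg

Vd = 9.5 L/kg × 76 kg = 722.0 L
LD = Vd × C = 722.0 × 6.05 = 4368 mg
CL = 0.693 × Vd / t½ = 0.693 × 722.0 / 11 = 45.49 L/h
D = CL × Css × τ / F = 45.49 × 6.05 × 24 / 0.66 = 10010 mg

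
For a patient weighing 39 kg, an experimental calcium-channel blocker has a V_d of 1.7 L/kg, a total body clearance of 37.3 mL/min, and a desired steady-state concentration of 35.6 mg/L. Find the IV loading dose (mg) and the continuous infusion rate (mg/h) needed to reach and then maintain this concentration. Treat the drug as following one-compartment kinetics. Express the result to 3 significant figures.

(a) 2360 mg; (b) 79.7 mg/h

Vd = 1.7 L/kg × 39 kg = 66.30 L
Loading dose = Vd × C = 66.30 × 35.6 = 2360 mg
CL = 37.3 mL/min × 60/1000 = 2.238 L/h
Maintenance: replace elimination → rate = CL × Css = 2.238 × 35.6 = 79.67 mg/h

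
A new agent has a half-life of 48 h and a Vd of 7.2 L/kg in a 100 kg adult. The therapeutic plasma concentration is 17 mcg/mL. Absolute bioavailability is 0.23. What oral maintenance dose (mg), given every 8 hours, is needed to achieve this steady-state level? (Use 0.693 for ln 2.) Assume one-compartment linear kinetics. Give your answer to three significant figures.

6150 mg

Total Vd = 7.2 × 100 = 720.0 L
CL = ln 2 · Vd / t½ = 0.693 × 720.0 / 48 = 10.40 L/h
D = CL × Css × τ / F = 10.40 × 17 × 8 / 0.23 = 6150 mg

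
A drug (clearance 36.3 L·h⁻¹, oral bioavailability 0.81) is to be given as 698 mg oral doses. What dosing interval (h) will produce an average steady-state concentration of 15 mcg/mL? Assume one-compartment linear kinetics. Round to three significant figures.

F·D/τ = CL·Css → τ = F·D / (CL·Css).
τ = 0.81 × 698 / (36.3 × 15) = 1.038 h

1.04 h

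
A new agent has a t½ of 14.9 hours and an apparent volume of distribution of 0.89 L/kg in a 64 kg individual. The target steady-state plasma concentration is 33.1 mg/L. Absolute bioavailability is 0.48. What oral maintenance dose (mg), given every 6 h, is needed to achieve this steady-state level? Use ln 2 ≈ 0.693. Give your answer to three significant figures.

Total Vd = 0.89 × 64 = 56.96 L
CL = 0.693 × Vd / t½ = 0.693 × 56.96 / 14.9 = 2.649 L/h
D = CL × Css × τ / F = 2.649 × 33.1 × 6 / 0.48 = 1096 mg

1100 mg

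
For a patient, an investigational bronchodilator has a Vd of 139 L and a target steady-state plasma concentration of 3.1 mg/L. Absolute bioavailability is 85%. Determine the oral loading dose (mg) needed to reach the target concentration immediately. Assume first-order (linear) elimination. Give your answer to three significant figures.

507 mg

The loading dose fills Vd to the target concentration.
LD = Vd × C / F = 139.0 × 3.100 / 0.85 = 506.9 mg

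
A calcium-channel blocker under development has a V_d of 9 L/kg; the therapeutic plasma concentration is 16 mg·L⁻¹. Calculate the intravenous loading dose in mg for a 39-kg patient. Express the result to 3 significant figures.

Vd = 9 L/kg × 39 kg = 351.0 L
LD = Vd × C = 351.0 × 16.00 = 5616 mg

5620 mg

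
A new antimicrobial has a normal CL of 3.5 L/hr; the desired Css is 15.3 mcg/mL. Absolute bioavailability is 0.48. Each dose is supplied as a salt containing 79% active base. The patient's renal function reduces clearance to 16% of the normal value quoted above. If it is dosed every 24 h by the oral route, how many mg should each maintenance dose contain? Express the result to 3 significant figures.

Patient clearance = 0.16 × 3.500 = 0.5600 L/h
D = CL × Css × τ / F / S = 0.5600 × 15.3 × 24 / 0.48 / 0.79 = 542.3 mg

542 mg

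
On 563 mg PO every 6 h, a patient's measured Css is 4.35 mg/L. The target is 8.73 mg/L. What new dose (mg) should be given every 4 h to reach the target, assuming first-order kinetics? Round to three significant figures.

753 mg

For first-order elimination, Css ∝ F·D/(CL·τ); F and CL are unchanged, so Css ∝ D/τ.
D₂ = D₁ × (Css,target / Css,current) × (τ₂/τ₁) = 563 × (8.73/4.35) × (4/6) = 753.3 mg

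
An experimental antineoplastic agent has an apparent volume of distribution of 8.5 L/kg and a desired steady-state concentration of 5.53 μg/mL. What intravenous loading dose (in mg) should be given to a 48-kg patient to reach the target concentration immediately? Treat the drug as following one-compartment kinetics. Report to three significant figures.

Total Vd = 8.5 × 48 = 408.0 L
LD = Vd × C = 408.0 × 5.530 = 2256 mg

2260 mg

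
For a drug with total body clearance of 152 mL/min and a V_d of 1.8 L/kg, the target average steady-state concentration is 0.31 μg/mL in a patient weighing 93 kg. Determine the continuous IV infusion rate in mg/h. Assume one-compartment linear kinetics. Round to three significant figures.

Convert clearance: 152 mL/min × 60 min/h ÷ 1000 mL/L = 9.120 L/h
R₀ = 9.120 × 0.31 = 2.827 mg/h

2.83 mg/h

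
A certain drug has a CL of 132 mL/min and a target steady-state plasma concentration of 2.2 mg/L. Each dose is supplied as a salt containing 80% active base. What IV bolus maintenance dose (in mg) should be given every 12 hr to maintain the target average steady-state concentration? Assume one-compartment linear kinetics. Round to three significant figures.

261 mg

CL = 132 mL/min × 60/1000 = 7.920 L/h
D = CL × Css × τ / S = 7.920 × 2.2 × 12 / 0.8 = 261.4 mg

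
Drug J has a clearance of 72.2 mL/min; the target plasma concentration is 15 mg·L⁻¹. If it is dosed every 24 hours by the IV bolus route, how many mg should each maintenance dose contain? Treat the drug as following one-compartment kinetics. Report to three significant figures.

Convert clearance: 72.2 mL/min × 60 min/h ÷ 1000 mL/L = 4.332 L/h
D = CL × Css × τ = 4.332 × 15 × 24 = 1560 mg

1560 mg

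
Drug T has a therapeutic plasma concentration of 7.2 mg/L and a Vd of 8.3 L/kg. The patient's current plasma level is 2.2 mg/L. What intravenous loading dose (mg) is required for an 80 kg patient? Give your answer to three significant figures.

Vd(total) = 80 kg × 8.3 L/kg = 664.0 L
Concentration deficit ΔC = 7.2 − 2.2 = 5.000 mg/L
LD = Vd × ΔC = 664.0 × 5.000 = 3320 mg

3320 mg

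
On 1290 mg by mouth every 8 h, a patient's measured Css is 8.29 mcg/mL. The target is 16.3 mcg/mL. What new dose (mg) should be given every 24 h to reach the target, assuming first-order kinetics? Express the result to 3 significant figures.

With linear kinetics, Css is proportional to dose rate (D/τ) at fixed clearance.
D₂ = D₁ × (Css,target / Css,current) × (τ₂/τ₁) = 1290 × (16.3/8.29) × (24/8) = 7609 mg

7610 mg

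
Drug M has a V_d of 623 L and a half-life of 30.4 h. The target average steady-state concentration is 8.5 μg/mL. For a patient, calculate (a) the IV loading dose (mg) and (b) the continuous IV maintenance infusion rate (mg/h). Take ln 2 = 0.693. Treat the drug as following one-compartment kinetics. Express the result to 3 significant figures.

LD = Vd × C = 623.0 × 8.5 = 5296 mg
CL = 0.693 × Vd / t½ = 0.693 × 623.0 / 30.4 = 14.20 L/h
Infusion rate = CL × Css = 14.20 × 8.5 = 120.7 mg/h

(a) 5300 mg; (b) 121 mg/h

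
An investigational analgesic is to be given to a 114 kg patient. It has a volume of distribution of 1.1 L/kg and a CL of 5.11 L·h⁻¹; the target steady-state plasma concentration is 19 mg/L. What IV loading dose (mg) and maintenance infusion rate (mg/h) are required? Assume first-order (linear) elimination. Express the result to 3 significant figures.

Vd(total) = 114 kg × 1.1 L/kg = 125.4 L
Loading: fill Vd to C_target → 125.4 L × 19 mg/L = 2383 mg
Maintenance infusion rate = CL × Css = 5.110 × 19 = 97.09 mg/h

(a) 2380 mg; (b) 97.1 mg/h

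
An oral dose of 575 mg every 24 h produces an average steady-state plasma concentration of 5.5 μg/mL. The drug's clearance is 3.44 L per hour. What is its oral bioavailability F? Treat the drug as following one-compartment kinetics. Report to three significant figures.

0.790

F·D/τ = CL·Css at steady state → F = CL·Css·τ / D.
F = 3.44 × 5.5 × 24 / 575 = 0.790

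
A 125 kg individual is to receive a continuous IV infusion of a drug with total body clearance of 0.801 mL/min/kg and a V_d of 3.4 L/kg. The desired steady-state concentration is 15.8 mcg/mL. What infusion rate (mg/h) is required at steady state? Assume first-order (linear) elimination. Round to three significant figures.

CL = 0.801 mL/min/kg × 125 kg = 100.1 mL/min = 100.1 × 60/1000 = 6.006 L/h
R₀ = 6.006 × 15.8 = 94.89 mg/h

94.9 mg/h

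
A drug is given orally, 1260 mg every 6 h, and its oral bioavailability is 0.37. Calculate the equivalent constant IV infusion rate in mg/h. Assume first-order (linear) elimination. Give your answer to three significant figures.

Equivalent systemic input: infusion rate = F·D/τ.
Rate = 0.37 × 1260 / 6 = 77.70 mg/h

77.7 mg/h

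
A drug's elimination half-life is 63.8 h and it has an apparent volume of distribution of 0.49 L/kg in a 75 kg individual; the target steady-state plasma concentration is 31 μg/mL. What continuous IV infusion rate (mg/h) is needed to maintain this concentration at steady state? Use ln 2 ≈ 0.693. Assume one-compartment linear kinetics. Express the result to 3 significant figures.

12.4 mg/h

Total Vd = 0.49 × 75 = 36.75 L
CL = 0.693 × Vd / t½ = 0.693 × 36.75 / 63.8 = 0.3992 L/h
Infusion rate = CL × Css = 0.3992 × 31 = 12.38 mg/h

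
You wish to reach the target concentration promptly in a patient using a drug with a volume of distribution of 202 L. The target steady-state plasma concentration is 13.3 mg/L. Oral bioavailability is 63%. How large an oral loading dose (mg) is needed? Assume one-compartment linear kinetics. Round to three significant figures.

The loading dose fills Vd to the target concentration.
LD = Vd × C / F = 202.0 × 13.30 / 0.63 = 4264 mg

4260 mg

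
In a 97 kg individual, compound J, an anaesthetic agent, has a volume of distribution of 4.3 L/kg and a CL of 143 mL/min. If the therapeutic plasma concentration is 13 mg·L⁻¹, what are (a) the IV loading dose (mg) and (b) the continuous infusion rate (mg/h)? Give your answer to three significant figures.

Vd = 4.3 L/kg × 97 kg = 417.1 L
LD = Vd · C_target = 417.1 × 13 = 5422 mg
CL = 143 mL/min × 60/1000 = 8.580 L/h
Infusion rate = 8.580 L/h × 13 mg/L = 111.5 mg/h

(a) 5420 mg; (b) 112 mg/h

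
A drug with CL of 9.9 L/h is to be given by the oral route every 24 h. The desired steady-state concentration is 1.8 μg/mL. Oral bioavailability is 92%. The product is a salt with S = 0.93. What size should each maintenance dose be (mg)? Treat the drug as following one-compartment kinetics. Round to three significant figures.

D = CL × Css × τ / F / S = 9.900 × 1.8 × 24 / 0.92 / 0.93 = 499.9 mg

500 mg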